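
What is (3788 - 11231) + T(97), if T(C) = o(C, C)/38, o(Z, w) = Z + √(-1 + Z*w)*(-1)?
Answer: -282737/38 - 28*√3/19 ≈ -7443.0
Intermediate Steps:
o(Z, w) = Z - √(-1 + Z*w)
T(C) = -√(-1 + C²)/38 + C/38 (T(C) = (C - √(-1 + C*C))/38 = (C - √(-1 + C²))*(1/38) = -√(-1 + C²)/38 + C/38)
(3788 - 11231) + T(97) = (3788 - 11231) + (-√(-1 + 97²)/38 + (1/38)*97) = -7443 + (-√(-1 + 9409)/38 + 97/38) = -7443 + (-28*√3/19 + 97/38) = -7443 + (97/38 - 28*√3/19) = -282737/38 - 28*√3/19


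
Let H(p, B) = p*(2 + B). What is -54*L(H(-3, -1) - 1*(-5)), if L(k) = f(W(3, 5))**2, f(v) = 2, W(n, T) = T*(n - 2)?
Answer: -216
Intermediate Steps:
W(n, T) = T*(-2 + n)
L(k) = 4 (L(k) = 2**2 = 4)
-54*L(H(-3, -1) - 1*(-5)) = -54*4 = -216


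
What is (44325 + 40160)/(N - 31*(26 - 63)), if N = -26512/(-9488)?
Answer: 50099605/681828 ≈ 73.478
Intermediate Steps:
N = 1657/593 (N = -26512*(-1/9488) = 1657/593 ≈ 2.7943)
(44325 + 40160)/(N - 31*(26 - 63)) = (44325 + 40160)/(1657/593 - 31*(26 - 63)) = 84485/(1657/593 - 31*(-37)) = 84485/(1657/593 + 1147) = 84485/(681828/593) = 84485*(593/681828) = 50099605/681828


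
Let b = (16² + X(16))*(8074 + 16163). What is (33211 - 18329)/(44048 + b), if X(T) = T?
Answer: 7441/3318256 ≈ 0.0022424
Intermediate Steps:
b = 6592464 (b = (16² + 16)*(8074 + 16163) = (256 + 16)*24237 = 272*24237 = 6592464)
(33211 - 18329)/(44048 + b) = (33211 - 18329)/(44048 + 6592464) = 14882/6636512 = 14882*(1/6636512) = 7441/3318256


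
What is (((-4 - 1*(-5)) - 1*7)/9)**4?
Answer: 16/81 ≈ 0.19753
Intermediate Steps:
(((-4 - 1*(-5)) - 1*7)/9)**4 = (((-4 + 5) - 7)*(1/9))**4 = ((1 - 7)*(1/9))**4 = (-6*1/9)**4 = (-2/3)**4 = 16/81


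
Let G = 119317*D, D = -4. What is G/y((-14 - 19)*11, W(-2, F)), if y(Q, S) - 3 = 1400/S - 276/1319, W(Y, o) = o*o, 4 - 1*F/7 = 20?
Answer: -141011694208/857519 ≈ -1.6444e+5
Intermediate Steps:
F = -112 (F = 28 - 7*20 = 28 - 140 = -112)
W(Y, o) = o**2
y(Q, S) = 3681/1319 + 1400/S (y(Q, S) = 3 + (1400/S - 276/1319) = 3 + (-276/1319 + 1400/S) = 3681/1319 + 1400/S)
G = -477268 (G = 119317*(-4) = -477268)
G/y((-14 - 19)*11, W(-2, F)) = -477268/(3681/1319 + 1400/((-112)**2)) = -477268/(3681/1319 + 1400/12544) = -477268/(3681/1319 + 1400*(1/12544)) = -477268/(3681/1319 + 25/224) = -477268/857519/295456 = -477268*295456/857519 = -141011694208/857519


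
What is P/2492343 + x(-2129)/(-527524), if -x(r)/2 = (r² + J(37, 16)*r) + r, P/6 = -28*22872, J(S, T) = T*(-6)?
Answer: 85614924376/5217344241 ≈ 16.410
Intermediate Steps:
J(S, T) = -6*T
P = -3842496 (P = 6*(-28*22872) = 6*(-640416) = -3842496)
x(r) = -2*r² + 190*r (x(r) = -2*((r² + (-6*16)*r) + r) = -2*((r² - 96*r) + r) = -2*(r² - 95*r) = -2*r² + 190*r)
P/2492343 + x(-2129)/(-527524) = -3842496/2492343 + (2*(-2129)*(95 - 1*(-2129)))/(-527524) = -3842496*1/2492343 + (2*(-2129)*(95 + 2129))*(-1/527524) = -60992/39561 + (2*(-2129)*2224)*(-1/527524) = -60992/39561 - 9469792*(-1/527524) = -60992/39561 + 2367448/131881 = 85614924376/5217344241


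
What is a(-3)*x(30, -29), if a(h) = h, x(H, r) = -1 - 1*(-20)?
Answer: -57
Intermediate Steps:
x(H, r) = 19 (x(H, r) = -1 + 20 = 19)
a(-3)*x(30, -29) = -3*19 = -57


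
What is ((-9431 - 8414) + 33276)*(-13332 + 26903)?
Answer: 209414101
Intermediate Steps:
((-9431 - 8414) + 33276)*(-13332 + 26903) = (-17845 + 33276)*13571 = 15431*13571 = 209414101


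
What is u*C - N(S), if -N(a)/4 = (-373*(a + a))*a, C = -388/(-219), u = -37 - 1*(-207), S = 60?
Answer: -2352519640/219 ≈ -1.0742e+7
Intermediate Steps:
u = 170 (u = -37 + 207 = 170)
C = 388/219 (C = -388*(-1/219) = 388/219 ≈ 1.7717)
N(a) = 2984*a² (N(a) = -4*(-373*(a + a))*a = -4*(-746*a)*a = -(-2984)*a² = 2984*a²)
u*C - N(S) = 170*(388/219) - 2984*60² = 65960/219 - 2984*3600 = 65960/219 - 1*10742400 = 65960/219 - 10742400 = -2352519640/219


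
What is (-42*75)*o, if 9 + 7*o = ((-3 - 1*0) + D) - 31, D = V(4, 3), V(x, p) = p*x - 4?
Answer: 15750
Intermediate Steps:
V(x, p) = -4 + p*x
D = 8 (D = -4 + 3*4 = -4 + 12 = 8)
o = -5 (o = -9/7 + (((-3 - 1*0) + 8) - 31)/7 = -9/7 + (((-3 + 0) + 8) - 31)/7 = -9/7 + ((-3 + 8) - 31)/7 = -9/7 + (5 - 31)/7 = -9/7 + (⅐)*(-26) = -9/7 - 26/7 = -5)
(-42*75)*o = -42*75*(-5) = -3150*(-5) = 15750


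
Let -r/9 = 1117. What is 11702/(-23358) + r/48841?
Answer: -23716334/33553767 ≈ -0.70682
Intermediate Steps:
r = -10053 (r = -9*1117 = -10053)
11702/(-23358) + r/48841 = 11702/(-23358) - 10053/48841 = 11702*(-1/23358) - 10053*1/48841 = -5851/11679 - 10053/48841 = -23716334/33553767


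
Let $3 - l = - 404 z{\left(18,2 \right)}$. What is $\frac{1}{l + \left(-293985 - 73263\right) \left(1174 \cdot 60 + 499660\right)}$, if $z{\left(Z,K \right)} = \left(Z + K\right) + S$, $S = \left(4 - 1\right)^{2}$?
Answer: $- \frac{1}{209368073081} \approx -4.7763 \cdot 10^{-12}$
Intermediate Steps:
$S = 9$ ($S = 3^{2} = 9$)
$z{\left(Z,K \right)} = 9 + K + Z$ ($z{\left(Z,K \right)} = \left(Z + K\right) + 9 = \left(K + Z\right) + 9 = 9 + K + Z$)
$l = 11719$ ($l = 3 - - 404 \left(9 + 2 + 18\right) = 3 - \left(-404\right) 29 = 3 - -11716 = 3 + 11716 = 11719$)
$\frac{1}{l + \left(-293985 - 73263\right) \left(1174 \cdot 60 + 499660\right)} = \frac{1}{11719 + \left(-293985 - 73263\right) \left(1174 \cdot 60 + 499660\right)} = \frac{1}{11719 - 367248 \left(70440 + 499660\right)} = \frac{1}{11719 - 209368084800} = \frac{1}{-209368073081} = - \frac{1}{209368073081}$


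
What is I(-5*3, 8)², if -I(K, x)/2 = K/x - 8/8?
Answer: 529/16 ≈ 33.063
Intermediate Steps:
I(K, x) = 2 - 2*K/x (I(K, x) = -2*(K/x - 8/8) = -2*(K/x - 8*⅛) = -2*(K/x - 1) = -2*(-1 + K/x) = 2 - 2*K/x)
I(-5*3, 8)² = (2 - 2*(-5*3)/8)² = (2 - 2*(-15)*⅛)² = (2 + 15/4)² = (23/4)² = 529/16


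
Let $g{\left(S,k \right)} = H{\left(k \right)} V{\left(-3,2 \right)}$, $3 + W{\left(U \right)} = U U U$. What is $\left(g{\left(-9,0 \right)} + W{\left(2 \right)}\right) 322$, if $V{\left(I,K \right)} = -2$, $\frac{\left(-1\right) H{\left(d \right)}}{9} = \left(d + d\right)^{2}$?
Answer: $1610$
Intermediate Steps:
$H{\left(d \right)} = - 36 d^{2}$ ($H{\left(d \right)} = - 9 \left(d + d\right)^{2} = - 9 \left(2 d\right)^{2} = - 9 \cdot 4 d^{2} = - 36 d^{2}$)
$W{\left(U \right)} = -3 + U^{3}$ ($W{\left(U \right)} = -3 + U U U = -3 + U U^{2} = -3 + U^{3}$)
$g{\left(S,k \right)} = 72 k^{2}$ ($g{\left(S,k \right)} = - 36 k^{2} \left(-2\right) = 72 k^{2}$)
$\left(g{\left(-9,0 \right)} + W{\left(2 \right)}\right) 322 = \left(72 \cdot 0^{2} - \left(3 - 2^{3}\right)\right) 322 = \left(72 \cdot 0 + \left(-3 + 8\right)\right) 322 = \left(0 + 5\right) 322 = 5 \cdot 322 = 1610$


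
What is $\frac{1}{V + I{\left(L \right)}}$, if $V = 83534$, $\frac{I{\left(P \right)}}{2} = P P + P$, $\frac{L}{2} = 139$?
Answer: $\frac{1}{238658} \approx 4.1901 \cdot 10^{-6}$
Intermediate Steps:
$L = 278$ ($L = 2 \cdot 139 = 278$)
$I{\left(P \right)} = 2 P + 2 P^{2}$ ($I{\left(P \right)} = 2 \left(P P + P\right) = 2 \left(P^{2} + P\right) = 2 \left(P + P^{2}\right) = 2 P + 2 P^{2}$)
$\frac{1}{V + I{\left(L \right)}} = \frac{1}{83534 + 2 \cdot 278 \left(1 + 278\right)} = \frac{1}{83534 + 2 \cdot 278 \cdot 279} = \frac{1}{83534 + 155124} = \frac{1}{238658}$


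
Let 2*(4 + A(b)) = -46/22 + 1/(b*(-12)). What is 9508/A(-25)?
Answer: -62752800/33289 ≈ -1885.1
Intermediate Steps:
A(b) = -111/22 - 1/(24*b) (A(b) = -4 + (-46/22 + 1/(b*(-12)))/2 = -4 + (-46*1/22 - 1/12/b)/2 = -4 + (-23/11 - 1/(12*b))/2 = -4 + (-23/22 - 1/(24*b)) = -111/22 - 1/(24*b))
9508/A(-25) = 9508/(((1/264)*(-11 - 1332*(-25))/(-25))) = 9508/(((1/264)*(-1/25)*(-11 + 33300))) = 9508/(((1/264)*(-1/25)*33289)) = 9508/(-33289/6600) = 9508*(-6600/33289) = -62752800/33289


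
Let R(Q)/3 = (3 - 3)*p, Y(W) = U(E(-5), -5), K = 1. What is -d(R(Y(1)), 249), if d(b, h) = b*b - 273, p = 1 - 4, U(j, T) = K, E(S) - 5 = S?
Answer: 273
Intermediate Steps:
E(S) = 5 + S
U(j, T) = 1
Y(W) = 1
p = -3
R(Q) = 0 (R(Q) = 3*((3 - 3)*(-3)) = 3*(0*(-3)) = 3*0 = 0)
d(b, h) = -273 + b**2 (d(b, h) = b**2 - 273 = -273 + b**2)
-d(R(Y(1)), 249) = -(-273 + 0**2) = -(-273 + 0) = -1*(-273) = 273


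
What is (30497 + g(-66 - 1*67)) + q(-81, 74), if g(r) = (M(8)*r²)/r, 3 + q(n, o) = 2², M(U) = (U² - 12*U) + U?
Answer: 33690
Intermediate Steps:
M(U) = U² - 11*U
q(n, o) = 1 (q(n, o) = -3 + 2² = -3 + 4 = 1)
g(r) = -24*r (g(r) = ((8*(-11 + 8))*r²)/r = ((8*(-3))*r²)/r = (-24*r²)/r = -24*r)
(30497 + g(-66 - 1*67)) + q(-81, 74) = (30497 - 24*(-66 - 1*67)) + 1 = (30497 - 24*(-66 - 67)) + 1 = (30497 - 24*(-133)) + 1 = (30497 + 3192) + 1 = 33689 + 1 = 33690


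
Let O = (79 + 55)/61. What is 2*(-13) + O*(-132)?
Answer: -19274/61 ≈ -315.97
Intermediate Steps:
O = 134/61 (O = 134*(1/61) = 134/61 ≈ 2.1967)
2*(-13) + O*(-132) = 2*(-13) + (134/61)*(-132) = -26 - 17688/61 = -19274/61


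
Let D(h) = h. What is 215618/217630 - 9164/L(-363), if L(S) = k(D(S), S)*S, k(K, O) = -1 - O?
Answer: 7581965057/7149471945 ≈ 1.0605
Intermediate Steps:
L(S) = S*(-1 - S) (L(S) = (-1 - S)*S = S*(-1 - S))
215618/217630 - 9164/L(-363) = 215618/217630 - 9164*1/(363*(1 - 363)) = 215618*(1/217630) - 9164/((-1*(-363)*(-362))) = 107809/108815 - 9164/(-131406) = 107809/108815 - 9164*(-1/131406) = 107809/108815 + 4582/65703 = 7581965057/7149471945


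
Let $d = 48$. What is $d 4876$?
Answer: $234048$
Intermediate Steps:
$d 4876 = 48 \cdot 4876 = 234048$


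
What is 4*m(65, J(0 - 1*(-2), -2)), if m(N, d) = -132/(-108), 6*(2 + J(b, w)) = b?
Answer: 44/9 ≈ 4.8889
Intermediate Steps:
J(b, w) = -2 + b/6
m(N, d) = 11/9 (m(N, d) = -132*(-1/108) = 11/9)
4*m(65, J(0 - 1*(-2), -2)) = 4*(11/9) = 44/9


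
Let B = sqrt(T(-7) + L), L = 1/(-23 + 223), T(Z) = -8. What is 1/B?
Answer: -10*I*sqrt(3198)/1599 ≈ -0.35366*I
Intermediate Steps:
L = 1/200 ≈ 0.0050000
B = I*sqrt(3198)/20 (B = sqrt(-8 + 1/200) = sqrt(-1599/200) = I*sqrt(3198)/20 ≈ 2.8275*I)
1/B = 1/(I*sqrt(3198)/20) = -10*I*sqrt(3198)/1599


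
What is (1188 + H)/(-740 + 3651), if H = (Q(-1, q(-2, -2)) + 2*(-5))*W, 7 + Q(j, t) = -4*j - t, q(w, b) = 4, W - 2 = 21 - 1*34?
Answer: 1375/2911 ≈ 0.47235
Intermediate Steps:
W = -11 (W = 2 + (21 - 1*34) = 2 + (21 - 34) = 2 - 13 = -11)
Q(j, t) = -7 - t - 4*j (Q(j, t) = -7 + (-4*j - t) = -7 + (-t - 4*j) = -7 - t - 4*j)
H = 187 (H = ((-7 - 1*4 - 4*(-1)) + 2*(-5))*(-11) = ((-7 - 4 + 4) - 10)*(-11) = (-7 - 10)*(-11) = -17*(-11) = 187)
(1188 + H)/(-740 + 3651) = (1188 + 187)/(-740 + 3651) = 1375/2911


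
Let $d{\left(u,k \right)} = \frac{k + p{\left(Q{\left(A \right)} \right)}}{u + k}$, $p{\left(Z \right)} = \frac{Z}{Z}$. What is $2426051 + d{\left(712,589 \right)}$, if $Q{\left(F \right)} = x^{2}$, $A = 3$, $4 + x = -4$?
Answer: $\frac{3156292941}{1301} \approx 2.4261 \cdot 10^{6}$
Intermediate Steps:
$x = -8$ ($x = -4 - 4 = -8$)
$Q{\left(F \right)} = 64$ ($Q{\left(F \right)} = \left(-8\right)^{2} = 64$)
$p{\left(Z \right)} = 1$
$d{\left(u,k \right)} = \frac{1 + k}{k + u}$ ($d{\left(u,k \right)} = \frac{k + 1}{u + k} = \frac{1 + k}{k + u}$)
$2426051 + d{\left(712,589 \right)} = 2426051 + \frac{1 + 589}{589 + 712} = 2426051 + \frac{1}{1301} \cdot 590 = 2426051 + \frac{590}{1301} = \frac{3156292941}{1301}$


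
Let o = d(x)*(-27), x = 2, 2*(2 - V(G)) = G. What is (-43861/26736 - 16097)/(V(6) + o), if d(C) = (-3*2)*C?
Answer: -430413253/8635728 ≈ -49.841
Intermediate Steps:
V(G) = 2 - G/2
d(C) = -6*C
o = 324 (o = -6*2*(-27) = -12*(-27) = 324)
(-43861/26736 - 16097)/(V(6) + o) = (-43861/26736 - 16097)/((2 - ½*6) + 324) = (-43861*1/26736 - 16097)/((2 - 3) + 324) = (-43861/26736 - 16097)/(-1 + 324) = -430413253/26736/323 = -430413253/26736*1/323 = -430413253/8635728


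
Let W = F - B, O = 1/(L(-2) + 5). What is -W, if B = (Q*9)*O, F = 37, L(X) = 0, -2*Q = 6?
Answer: -212/5 ≈ -42.400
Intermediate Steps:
Q = -3 (Q = -1/2*6 = -3)
O = 1/5 (O = 1/(0 + 5) = 1/5 ≈ 0.20000)
B = -27/5 (B = -3*9*(1/5) = -27*1/5 = -27/5 ≈ -5.4000)
W = 212/5 (W = 37 - 1*(-27/5) = 37 + 27/5 = 212/5 ≈ 42.400)
-W = -1*212/5 = -212/5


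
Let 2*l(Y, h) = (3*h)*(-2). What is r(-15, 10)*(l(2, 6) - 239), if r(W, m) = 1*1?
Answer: -257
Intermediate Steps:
l(Y, h) = -3*h (l(Y, h) = ((3*h)*(-2))/2 = (-6*h)/2 = -3*h)
r(W, m) = 1
r(-15, 10)*(l(2, 6) - 239) = 1*(-3*6 - 239) = 1*(-18 - 239) = 1*(-257) = -257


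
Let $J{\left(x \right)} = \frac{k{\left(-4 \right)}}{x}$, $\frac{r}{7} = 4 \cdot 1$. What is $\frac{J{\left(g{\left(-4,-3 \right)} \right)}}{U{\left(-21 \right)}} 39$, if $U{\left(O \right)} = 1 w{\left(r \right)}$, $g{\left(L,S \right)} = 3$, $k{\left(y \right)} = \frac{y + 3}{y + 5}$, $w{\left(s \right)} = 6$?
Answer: $- \frac{13}{6} \approx -2.1667$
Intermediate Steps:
$r = 28$ ($r = 7 \cdot 4 \cdot 1 = 7 \cdot 4 = 28$)
$k{\left(y \right)} = \frac{3 + y}{5 + y}$
$J{\left(x \right)} = - \frac{1}{x}$ ($J{\left(x \right)} = \frac{\frac{1}{5 - 4} \left(3 - 4\right)}{x} = \frac{1^{-1} \left(-1\right)}{x} = \frac{1 \left(-1\right)}{x} = - \frac{1}{x}$)
$U{\left(O \right)} = 6$ ($U{\left(O \right)} = 1 \cdot 6 = 6$)
$\frac{J{\left(g{\left(-4,-3 \right)} \right)}}{U{\left(-21 \right)}} 39 = \frac{\left(-1\right) \frac{1}{3}}{6} \cdot 39 = \left(-1\right) \frac{1}{3} \cdot \frac{1}{6} \cdot 39 = \left(- \frac{1}{3}\right) \frac{1}{6} \cdot 39 = \left(- \frac{1}{18}\right) 39 = - \frac{13}{6}$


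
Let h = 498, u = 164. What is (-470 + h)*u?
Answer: 4592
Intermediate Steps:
(-470 + h)*u = (-470 + 498)*164 = 28*164 = 4592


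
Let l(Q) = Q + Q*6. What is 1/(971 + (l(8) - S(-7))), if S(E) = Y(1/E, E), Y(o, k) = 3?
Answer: 1/1024 ≈ 0.00097656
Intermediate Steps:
l(Q) = 7*Q (l(Q) = Q + 6*Q = 7*Q)
S(E) = 3
1/(971 + (l(8) - S(-7))) = 1/(971 + (7*8 - 1*3)) = 1/(971 + (56 - 3)) = 1/(971 + 53) = 1/1024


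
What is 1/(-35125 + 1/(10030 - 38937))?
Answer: -28907/1015358376 ≈ -2.8470e-5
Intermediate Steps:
1/(-35125 + 1/(10030 - 38937)) = 1/(-35125 + 1/(-28907)) = 1/(-35125 - 1/28907) = 1/(-1015358376/28907) = -28907/1015358376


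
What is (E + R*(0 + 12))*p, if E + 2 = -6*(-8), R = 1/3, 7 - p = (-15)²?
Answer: -10900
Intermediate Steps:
p = -218 (p = 7 - 1*(-15)² = 7 - 1*225 = 7 - 225 = -218)
R = ⅓ ≈ 0.33333
E = 46 (E = -2 - 6*(-8) = -2 + 48 = 46)
(E + R*(0 + 12))*p = (46 + (0 + 12)/3)*(-218) = (46 + (⅓)*12)*(-218) = (46 + 4)*(-218) = 50*(-218) = -10900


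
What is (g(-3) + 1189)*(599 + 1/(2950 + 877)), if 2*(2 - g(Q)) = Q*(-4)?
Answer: 2716463190/3827 ≈ 7.0982e+5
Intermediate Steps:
g(Q) = 2 + 2*Q (g(Q) = 2 - Q*(-4)/2 = 2 - (-2)*Q = 2 + 2*Q)
(g(-3) + 1189)*(599 + 1/(2950 + 877)) = ((2 + 2*(-3)) + 1189)*(599 + 1/(2950 + 877)) = ((2 - 6) + 1189)*(599 + 1/3827) = (-4 + 1189)*(599 + 1/3827) = 1185*(2292374/3827) = 2716463190/3827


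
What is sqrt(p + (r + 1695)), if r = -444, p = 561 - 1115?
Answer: sqrt(697) ≈ 26.401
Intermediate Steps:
p = -554
sqrt(p + (r + 1695)) = sqrt(-554 + (-444 + 1695)) = sqrt(-554 + 1251) = sqrt(697)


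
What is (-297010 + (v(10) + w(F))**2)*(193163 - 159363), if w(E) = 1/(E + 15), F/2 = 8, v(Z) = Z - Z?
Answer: -9647419384200/961 ≈ -1.0039e+10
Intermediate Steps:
v(Z) = 0
F = 16 (F = 2*8 = 16)
w(E) = 1/(15 + E)
(-297010 + (v(10) + w(F))**2)*(193163 - 159363) = (-297010 + (0 + 1/(15 + 16))**2)*(193163 - 159363) = (-297010 + (0 + 1/31)**2)*33800 = (-297010 + (1/31)**2)*33800 = (-297010 + 1/961)*33800 = -285426609/961*33800 = -9647419384200/961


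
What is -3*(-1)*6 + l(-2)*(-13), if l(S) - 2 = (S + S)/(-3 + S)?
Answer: -92/5 ≈ -18.400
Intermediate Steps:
l(S) = 2 + 2*S/(-3 + S) (l(S) = 2 + (S + S)/(-3 + S) = 2 + (2*S)/(-3 + S) = 2 + 2*S/(-3 + S))
-3*(-1)*6 + l(-2)*(-13) = -3*(-1)*6 + (2*(-3 + 2*(-2))/(-3 - 2))*(-13) = 3*6 + (2*(-3 - 4)/(-5))*(-13) = 18 + (2*(-⅕)*(-7))*(-13) = 18 + (14/5)*(-13) = 18 - 182/5 = -92/5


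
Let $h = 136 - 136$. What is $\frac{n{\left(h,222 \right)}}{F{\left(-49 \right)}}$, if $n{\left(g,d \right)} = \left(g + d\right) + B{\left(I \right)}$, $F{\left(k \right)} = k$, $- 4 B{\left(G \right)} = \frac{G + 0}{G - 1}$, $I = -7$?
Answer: $- \frac{7097}{1568} \approx -4.5261$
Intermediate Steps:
$B{\left(G \right)} = - \frac{G}{4 \left(-1 + G\right)}$ ($B{\left(G \right)} = - \frac{\left(G + 0\right) \frac{1}{G - 1}}{4} = - \frac{G \frac{1}{-1 + G}}{4} = - \frac{G}{4 \left(-1 + G\right)}$)
$h = 0$ ($h = 136 - 136 = 0$)
$n{\left(g,d \right)} = - \frac{7}{32} + d + g$ ($n{\left(g,d \right)} = \left(g + d\right) - - \frac{7}{-4 + 4 \left(-7\right)} = \left(d + g\right) - - \frac{7}{-4 - 28} = \left(d + g\right) - - \frac{7}{-32} = \left(d + g\right) - \left(-7\right) \left(- \frac{1}{32}\right) = \left(d + g\right) - \frac{7}{32} = - \frac{7}{32} + d + g$)
$\frac{n{\left(h,222 \right)}}{F{\left(-49 \right)}} = \frac{- \frac{7}{32} + 222 + 0}{-49} = \frac{7097}{32} \left(- \frac{1}{49}\right) = - \frac{7097}{1568}$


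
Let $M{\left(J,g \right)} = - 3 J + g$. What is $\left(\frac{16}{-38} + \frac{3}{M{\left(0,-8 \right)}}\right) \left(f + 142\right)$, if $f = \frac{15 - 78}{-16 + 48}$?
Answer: $- \frac{542201}{4864} \approx -111.47$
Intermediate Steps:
$M{\left(J,g \right)} = g - 3 J$
$f = - \frac{63}{32} \approx -1.9688$
$\left(\frac{16}{-38} + \frac{3}{M{\left(0,-8 \right)}}\right) \left(f + 142\right) = \left(\frac{16}{-38} + \frac{3}{-8 - 0}\right) \left(- \frac{63}{32} + 142\right) = \left(16 \left(- \frac{1}{38}\right) + \frac{3}{-8 + 0}\right) \frac{4481}{32} = \left(- \frac{8}{19} + \frac{3}{-8}\right) \frac{4481}{32} = \left(- \frac{8}{19} + 3 \left(- \frac{1}{8}\right)\right) \frac{4481}{32} = \left(- \frac{8}{19} - \frac{3}{8}\right) \frac{4481}{32} = \left(- \frac{121}{152}\right) \frac{4481}{32} = - \frac{542201}{4864}$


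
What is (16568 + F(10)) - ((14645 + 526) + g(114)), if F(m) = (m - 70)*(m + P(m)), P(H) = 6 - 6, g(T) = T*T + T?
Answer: -12313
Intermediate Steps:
g(T) = T + T² (g(T) = T² + T = T + T²)
P(H) = 0
F(m) = m*(-70 + m) (F(m) = (m - 70)*(m + 0) = (-70 + m)*m = m*(-70 + m))
(16568 + F(10)) - ((14645 + 526) + g(114)) = (16568 + 10*(-70 + 10)) - ((14645 + 526) + 114*(1 + 114)) = (16568 + 10*(-60)) - (15171 + 114*115) = (16568 - 600) - (15171 + 13110) = 15968 - 1*28281 = 15968 - 28281 = -12313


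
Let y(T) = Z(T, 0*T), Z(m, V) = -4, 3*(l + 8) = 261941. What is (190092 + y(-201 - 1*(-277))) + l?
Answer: 832181/3 ≈ 2.7739e+5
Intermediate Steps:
l = 261917/3 (l = -8 + (⅓)*261941 = -8 + 261941/3 = 261917/3 ≈ 87306.)
y(T) = -4
(190092 + y(-201 - 1*(-277))) + l = (190092 - 4) + 261917/3 = 190088 + 261917/3 = 832181/3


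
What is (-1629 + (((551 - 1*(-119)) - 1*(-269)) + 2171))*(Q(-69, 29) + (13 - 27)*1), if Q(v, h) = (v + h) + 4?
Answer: -74050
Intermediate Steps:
Q(v, h) = 4 + h + v (Q(v, h) = (h + v) + 4 = 4 + h + v)
(-1629 + (((551 - 1*(-119)) - 1*(-269)) + 2171))*(Q(-69, 29) + (13 - 27)*1) = (-1629 + (((551 - 1*(-119)) - 1*(-269)) + 2171))*((4 + 29 - 69) + (13 - 27)*1) = (-1629 + (((551 + 119) + 269) + 2171))*(-36 - 14*1) = (-1629 + ((670 + 269) + 2171))*(-36 - 14) = (-1629 + (939 + 2171))*(-50) = (-1629 + 3110)*(-50) = 1481*(-50) = -74050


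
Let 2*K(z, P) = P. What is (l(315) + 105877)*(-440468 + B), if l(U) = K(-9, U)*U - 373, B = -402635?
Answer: -261558372999/2 ≈ -1.3078e+11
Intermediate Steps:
K(z, P) = P/2
l(U) = -373 + U²/2 (l(U) = (U/2)*U - 373 = U²/2 - 373 = -373 + U²/2)
(l(315) + 105877)*(-440468 + B) = ((-373 + (½)*315²) + 105877)*(-440468 - 402635) = ((-373 + (½)*99225) + 105877)*(-843103) = ((-373 + 99225/2) + 105877)*(-843103) = (98479/2 + 105877)*(-843103) = (310233/2)*(-843103) = -261558372999/2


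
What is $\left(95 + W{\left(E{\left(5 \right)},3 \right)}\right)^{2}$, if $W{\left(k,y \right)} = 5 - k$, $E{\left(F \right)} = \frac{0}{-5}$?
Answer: $10000$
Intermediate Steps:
$E{\left(F \right)} = 0$ ($E{\left(F \right)} = 0 \left(- \frac{1}{5}\right) = 0$)
$\left(95 + W{\left(E{\left(5 \right)},3 \right)}\right)^{2} = \left(95 + \left(5 - 0\right)\right)^{2} = \left(95 + \left(5 + 0\right)\right)^{2} = \left(95 + 5\right)^{2} = 100^{2} = 10000$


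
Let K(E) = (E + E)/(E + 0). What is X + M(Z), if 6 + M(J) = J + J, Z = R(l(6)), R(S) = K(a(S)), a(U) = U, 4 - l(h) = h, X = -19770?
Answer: -19772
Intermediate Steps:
l(h) = 4 - h
K(E) = 2 (K(E) = (2*E)/E = 2)
R(S) = 2
Z = 2
M(J) = -6 + 2*J (M(J) = -6 + (J + J) = -6 + 2*J)
X + M(Z) = -19770 + (-6 + 2*2) = -19770 + (-6 + 4) = -19770 - 2 = -19772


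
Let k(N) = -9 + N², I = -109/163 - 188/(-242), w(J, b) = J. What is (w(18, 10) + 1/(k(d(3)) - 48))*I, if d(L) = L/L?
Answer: 2147931/1104488 ≈ 1.9447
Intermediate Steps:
d(L) = 1
I = 2133/19723 (I = -109*1/163 - 188*(-1/242) = -109/163 + 94/121 = 2133/19723 ≈ 0.10815)
(w(18, 10) + 1/(k(d(3)) - 48))*I = (18 + 1/((-9 + 1²) - 48))*(2133/19723) = (18 + 1/((-9 + 1) - 48))*(2133/19723) = (18 + 1/(-8 - 48))*(2133/19723) = (18 + 1/(-56))*(2133/19723) = (18 - 1/56)*(2133/19723) = (1007/56)*(2133/19723) = 2147931/1104488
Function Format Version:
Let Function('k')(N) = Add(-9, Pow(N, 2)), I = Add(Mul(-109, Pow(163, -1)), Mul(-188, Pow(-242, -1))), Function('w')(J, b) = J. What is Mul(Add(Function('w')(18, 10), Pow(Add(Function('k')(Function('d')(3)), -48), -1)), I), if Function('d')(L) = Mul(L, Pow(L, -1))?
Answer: Rational(2147931, 1104488) ≈ 1.9447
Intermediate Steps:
Function('d')(L) = 1
I = Rational(2133, 19723) (I = Add(Mul(-109, Rational(1, 163)), Mul(-188, Rational(-1, 242))) = Add(Rational(-109, 163), Rational(94, 121)) = Rational(2133, 19723) ≈ 0.10815)
Mul(Add(Function('w')(18, 10), Pow(Add(Function('k')(Function('d')(3)), -48), -1)), I) = Mul(Add(18, Pow(Add(Add(-9, Pow(1, 2)), -48), -1)), Rational(2133, 19723)) = Mul(Add(18, Pow(Add(Add(-9, 1), -48), -1)), Rational(2133, 19723)) = Mul(Add(18, Pow(Add(-8, -48), -1)), Rational(2133, 19723)) = Mul(Add(18, Pow(-56, -1)), Rational(2133, 19723)) = Mul(Add(18, Rational(-1, 56)), Rational(2133, 19723)) = Mul(Rational(1007, 56), Rational(2133, 19723)) = Rational(2147931, 1104488)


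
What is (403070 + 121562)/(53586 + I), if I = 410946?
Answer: 131158/116133 ≈ 1.1294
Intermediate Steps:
(403070 + 121562)/(53586 + I) = (403070 + 121562)/(53586 + 410946) = 524632/464532 = 524632*(1/464532) = 131158/116133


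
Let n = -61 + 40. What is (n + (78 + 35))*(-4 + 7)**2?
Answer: 828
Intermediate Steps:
n = -21
(n + (78 + 35))*(-4 + 7)**2 = (-21 + (78 + 35))*(-4 + 7)**2 = (-21 + 113)*3**2 = 92*9 = 828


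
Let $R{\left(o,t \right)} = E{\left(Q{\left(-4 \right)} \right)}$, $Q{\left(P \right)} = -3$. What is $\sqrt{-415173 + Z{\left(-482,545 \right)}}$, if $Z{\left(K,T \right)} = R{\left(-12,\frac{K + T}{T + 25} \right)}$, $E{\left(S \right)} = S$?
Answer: $2 i \sqrt{103794} \approx 644.34 i$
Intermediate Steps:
$R{\left(o,t \right)} = -3$
$Z{\left(K,T \right)} = -3$
$\sqrt{-415173 + Z{\left(-482,545 \right)}} = \sqrt{-415173 - 3} = \sqrt{-415176} = 2 i \sqrt{103794}$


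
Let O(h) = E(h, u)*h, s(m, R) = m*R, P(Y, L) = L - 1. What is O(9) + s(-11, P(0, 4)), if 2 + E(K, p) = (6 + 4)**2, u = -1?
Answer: 849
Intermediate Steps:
E(K, p) = 98 (E(K, p) = -2 + (6 + 4)**2 = -2 + 10**2 = -2 + 100 = 98)
P(Y, L) = -1 + L
s(m, R) = R*m
O(h) = 98*h
O(9) + s(-11, P(0, 4)) = 98*9 + (-1 + 4)*(-11) = 882 + 3*(-11) = 882 - 33 = 849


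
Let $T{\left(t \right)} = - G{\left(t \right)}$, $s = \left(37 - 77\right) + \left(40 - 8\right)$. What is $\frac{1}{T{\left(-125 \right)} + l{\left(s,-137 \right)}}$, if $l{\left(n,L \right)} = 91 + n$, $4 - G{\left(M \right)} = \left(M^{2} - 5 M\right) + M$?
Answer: $\frac{1}{16204} \approx 6.1713 \cdot 10^{-5}$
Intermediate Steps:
$s = -8$ ($s = -40 + \left(40 - 8\right) = -40 + 32 = -8$)
$G{\left(M \right)} = 4 - M^{2} + 4 M$ ($G{\left(M \right)} = 4 - \left(\left(M^{2} - 5 M\right) + M\right) = 4 - \left(M^{2} - 4 M\right) = 4 - M^{2} + 4 M$)
$T{\left(t \right)} = -4 + t^{2} - 4 t$ ($T{\left(t \right)} = - (4 - t^{2} + 4 t) = -4 + t^{2} - 4 t$)
$\frac{1}{T{\left(-125 \right)} + l{\left(s,-137 \right)}} = \frac{1}{\left(-4 + \left(-125\right)^{2} - -500\right) + \left(91 - 8\right)} = \frac{1}{\left(-4 + 15625 + 500\right) + 83} = \frac{1}{16121 + 83} = \frac{1}{16204}$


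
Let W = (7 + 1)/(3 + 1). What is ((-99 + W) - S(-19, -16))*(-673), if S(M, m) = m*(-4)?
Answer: 108353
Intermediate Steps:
S(M, m) = -4*m
W = 2 (W = 8/4 = (1/4)*8 = 2)
((-99 + W) - S(-19, -16))*(-673) = ((-99 + 2) - (-4)*(-16))*(-673) = (-97 - 1*64)*(-673) = (-97 - 64)*(-673) = -161*(-673) = 108353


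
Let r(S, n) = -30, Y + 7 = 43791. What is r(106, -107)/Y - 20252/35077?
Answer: -443882939/767905684 ≈ -0.57804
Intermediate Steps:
Y = 43784 (Y = -7 + 43791 = 43784)
r(106, -107)/Y - 20252/35077 = -30/43784 - 20252/35077 = -30*1/43784 - 20252*1/35077 = -15/21892 - 20252/35077 = -443882939/767905684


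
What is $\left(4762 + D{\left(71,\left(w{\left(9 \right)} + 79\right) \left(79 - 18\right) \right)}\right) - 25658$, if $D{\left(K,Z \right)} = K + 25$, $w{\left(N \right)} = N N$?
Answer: $-20800$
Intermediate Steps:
$w{\left(N \right)} = N^{2}$
$D{\left(K,Z \right)} = 25 + K$
$\left(4762 + D{\left(71,\left(w{\left(9 \right)} + 79\right) \left(79 - 18\right) \right)}\right) - 25658 = \left(4762 + \left(25 + 71\right)\right) - 25658 = \left(4762 + 96\right) - 25658 = 4858 - 25658 = -20800$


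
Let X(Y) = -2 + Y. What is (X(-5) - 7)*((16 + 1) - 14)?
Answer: -42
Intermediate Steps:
(X(-5) - 7)*((16 + 1) - 14) = ((-2 - 5) - 7)*((16 + 1) - 14) = (-7 - 7)*(17 - 14) = -14*3 = -42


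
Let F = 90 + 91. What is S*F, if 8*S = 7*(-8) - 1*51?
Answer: -19367/8 ≈ -2420.9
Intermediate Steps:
F = 181
S = -107/8 (S = (7*(-8) - 1*51)/8 = (-56 - 51)/8 = (⅛)*(-107) = -107/8 ≈ -13.375)
S*F = -107/8*181 = -19367/8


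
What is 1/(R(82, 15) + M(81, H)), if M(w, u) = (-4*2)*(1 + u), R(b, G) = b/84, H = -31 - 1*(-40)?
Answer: -42/3319 ≈ -0.012654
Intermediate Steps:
H = 9 (H = -31 + 40 = 9)
R(b, G) = b/84 (R(b, G) = b*(1/84) = b/84)
M(w, u) = -8 - 8*u (M(w, u) = -8*(1 + u) = -8 - 8*u)
1/(R(82, 15) + M(81, H)) = 1/((1/84)*82 + (-8 - 8*9)) = 1/(41/42 + (-8 - 72)) = 1/(41/42 - 80) = 1/(-3319/42) = -42/3319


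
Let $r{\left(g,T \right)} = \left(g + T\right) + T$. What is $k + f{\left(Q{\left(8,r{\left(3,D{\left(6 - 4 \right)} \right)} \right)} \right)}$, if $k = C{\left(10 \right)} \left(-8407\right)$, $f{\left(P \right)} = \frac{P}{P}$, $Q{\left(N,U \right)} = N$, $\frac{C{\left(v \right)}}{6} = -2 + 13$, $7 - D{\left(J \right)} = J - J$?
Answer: $-554861$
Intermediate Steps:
$D{\left(J \right)} = 7$ ($D{\left(J \right)} = 7 - \left(J - J\right) = 7 - 0 = 7 + 0 = 7$)
$r{\left(g,T \right)} = g + 2 T$ ($r{\left(g,T \right)} = \left(T + g\right) + T = g + 2 T$)
$C{\left(v \right)} = 66$ ($C{\left(v \right)} = 6 \left(-2 + 13\right) = 6 \cdot 11 = 66$)
$f{\left(P \right)} = 1$
$k = -554862$ ($k = 66 \left(-8407\right) = -554862$)
$k + f{\left(Q{\left(8,r{\left(3,D{\left(6 - 4 \right)} \right)} \right)} \right)} = -554862 + 1 = -554861$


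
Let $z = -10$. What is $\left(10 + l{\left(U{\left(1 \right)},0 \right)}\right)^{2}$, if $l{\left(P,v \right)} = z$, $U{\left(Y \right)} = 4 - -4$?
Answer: $0$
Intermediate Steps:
$U{\left(Y \right)} = 8$ ($U{\left(Y \right)} = 4 + 4 = 8$)
$l{\left(P,v \right)} = -10$
$\left(10 + l{\left(U{\left(1 \right)},0 \right)}\right)^{2} = \left(10 - 10\right)^{2} = 0^{2} = 0$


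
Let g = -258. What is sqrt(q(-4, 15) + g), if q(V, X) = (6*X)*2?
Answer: I*sqrt(78) ≈ 8.8318*I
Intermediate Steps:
q(V, X) = 12*X
sqrt(q(-4, 15) + g) = sqrt(12*15 - 258) = sqrt(180 - 258) = sqrt(-78) = I*sqrt(78)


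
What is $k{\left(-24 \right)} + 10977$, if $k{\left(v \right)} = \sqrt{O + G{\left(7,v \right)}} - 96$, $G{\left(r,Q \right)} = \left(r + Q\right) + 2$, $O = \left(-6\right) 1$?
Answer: $10881 + i \sqrt{21} \approx 10881.0 + 4.5826 i$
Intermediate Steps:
$O = -6$
$G{\left(r,Q \right)} = 2 + Q + r$ ($G{\left(r,Q \right)} = \left(Q + r\right) + 2 = 2 + Q + r$)
$k{\left(v \right)} = -96 + \sqrt{3 + v}$ ($k{\left(v \right)} = \sqrt{-6 + \left(2 + v + 7\right)} - 96 = \sqrt{-6 + \left(9 + v\right)} - 96 = \sqrt{3 + v} - 96 = -96 + \sqrt{3 + v}$)
$k{\left(-24 \right)} + 10977 = \left(-96 + \sqrt{3 - 24}\right) + 10977 = \left(-96 + \sqrt{-21}\right) + 10977 = \left(-96 + i \sqrt{21}\right) + 10977 = 10881 + i \sqrt{21}$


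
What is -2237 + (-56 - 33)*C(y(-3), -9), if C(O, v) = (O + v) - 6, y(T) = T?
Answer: -635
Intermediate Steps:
C(O, v) = -6 + O + v
-2237 + (-56 - 33)*C(y(-3), -9) = -2237 + (-56 - 33)*(-6 - 3 - 9) = -2237 - 89*(-18) = -2237 + 1602 = -635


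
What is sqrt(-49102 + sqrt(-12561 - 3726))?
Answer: sqrt(-49102 + I*sqrt(16287)) ≈ 0.288 + 221.59*I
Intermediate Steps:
sqrt(-49102 + sqrt(-12561 - 3726)) = sqrt(-49102 + sqrt(-16287)) = sqrt(-49102 + I*sqrt(16287))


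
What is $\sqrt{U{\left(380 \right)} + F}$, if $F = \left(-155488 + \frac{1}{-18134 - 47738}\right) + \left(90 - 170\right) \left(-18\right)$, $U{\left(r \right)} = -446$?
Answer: $\frac{i \sqrt{41898004041973}}{16468} \approx 393.06 i$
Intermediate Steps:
$F = - \frac{10147449857}{65872}$ ($F = \left(-155488 + \frac{1}{-65872}\right) - -1440 = \left(-155488 - \frac{1}{65872}\right) + 1440 = - \frac{10242305537}{65872} + 1440 = - \frac{10147449857}{65872} \approx -1.5405 \cdot 10^{5}$)
$\sqrt{U{\left(380 \right)} + F} = \sqrt{-446 - \frac{10147449857}{65872}} = \sqrt{- \frac{10176828769}{65872}} = \frac{i \sqrt{41898004041973}}{16468}$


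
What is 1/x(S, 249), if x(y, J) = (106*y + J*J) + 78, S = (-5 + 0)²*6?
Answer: 1/77979 ≈ 1.2824e-5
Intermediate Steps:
S = 150 (S = (-5)²*6 = 25*6 = 150)
x(y, J) = 78 + J² + 106*y (x(y, J) = (106*y + J²) + 78 = (J² + 106*y) + 78 = 78 + J² + 106*y)
1/x(S, 249) = 1/(78 + 249² + 106*150) = 1/(78 + 62001 + 15900) = 1/77979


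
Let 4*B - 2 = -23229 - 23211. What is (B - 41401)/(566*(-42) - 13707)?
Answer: 106021/74958 ≈ 1.4144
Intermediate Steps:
B = -23219/2 (B = ½ + (-23229 - 23211)/4 = ½ + (¼)*(-46440) = ½ - 11610 = -23219/2 ≈ -11610.)
(B - 41401)/(566*(-42) - 13707) = (-23219/2 - 41401)/(566*(-42) - 13707) = -106021/(2*(-23772 - 13707)) = -106021/2/(-37479) = -106021/2*(-1/37479) = 106021/74958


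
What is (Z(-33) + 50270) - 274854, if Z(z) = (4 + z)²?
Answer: -223743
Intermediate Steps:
(Z(-33) + 50270) - 274854 = ((4 - 33)² + 50270) - 274854 = ((-29)² + 50270) - 274854 = (841 + 50270) - 274854 = 51111 - 274854 = -223743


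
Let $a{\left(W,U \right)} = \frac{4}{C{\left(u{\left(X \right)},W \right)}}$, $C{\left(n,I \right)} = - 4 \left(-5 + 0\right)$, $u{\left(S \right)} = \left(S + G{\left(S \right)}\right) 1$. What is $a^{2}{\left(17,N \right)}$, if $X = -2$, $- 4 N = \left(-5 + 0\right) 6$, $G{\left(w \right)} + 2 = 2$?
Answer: $\frac{1}{25} \approx 0.04$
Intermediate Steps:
$G{\left(w \right)} = 0$ ($G{\left(w \right)} = -2 + 2 = 0$)
$N = \frac{15}{2}$ ($N = - \frac{\left(-5 + 0\right) 6}{4} = - \frac{\left(-5\right) 6}{4} = \left(- \frac{1}{4}\right) \left(-30\right) = \frac{15}{2} \approx 7.5$)
$u{\left(S \right)} = S$ ($u{\left(S \right)} = \left(S + 0\right) 1 = S 1 = S$)
$C{\left(n,I \right)} = 20$ ($C{\left(n,I \right)} = \left(-4\right) \left(-5\right) = 20$)
$a{\left(W,U \right)} = \frac{1}{5}$ ($a{\left(W,U \right)} = \frac{4}{20} = 4 \cdot \frac{1}{20} = \frac{1}{5}$)
$a^{2}{\left(17,N \right)} = \left(\frac{1}{5}\right)^{2} = \frac{1}{25}$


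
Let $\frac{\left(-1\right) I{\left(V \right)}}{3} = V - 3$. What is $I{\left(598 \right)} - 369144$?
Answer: $-370929$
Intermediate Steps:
$I{\left(V \right)} = 9 - 3 V$ ($I{\left(V \right)} = - 3 \left(V - 3\right) = - 3 \left(-3 + V\right) = 9 - 3 V$)
$I{\left(598 \right)} - 369144 = \left(9 - 1794\right) - 369144 = -1785 - 369144 = -370929$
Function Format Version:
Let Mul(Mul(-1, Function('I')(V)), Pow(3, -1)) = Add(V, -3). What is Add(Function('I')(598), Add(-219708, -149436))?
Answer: -370929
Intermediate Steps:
Function('I')(V) = Add(9, Mul(-3, V)) (Function('I')(V) = Mul(-3, Add(V, -3)) = Mul(-3, Add(-3, V)) = Add(9, Mul(-3, V)))
Add(Function('I')(598), Add(-219708, -149436)) = Add(Add(9, Mul(-3, 598)), Add(-219708, -149436)) = Add(Add(9, -1794), -369144) = Add(-1785, -369144) = -370929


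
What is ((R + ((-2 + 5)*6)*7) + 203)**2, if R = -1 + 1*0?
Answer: 107584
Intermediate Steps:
R = -1 (R = -1 + 0 = -1)
((R + ((-2 + 5)*6)*7) + 203)**2 = ((-1 + ((-2 + 5)*6)*7) + 203)**2 = ((-1 + (3*6)*7) + 203)**2 = ((-1 + 18*7) + 203)**2 = ((-1 + 126) + 203)**2 = (125 + 203)**2 = 328**2 = 107584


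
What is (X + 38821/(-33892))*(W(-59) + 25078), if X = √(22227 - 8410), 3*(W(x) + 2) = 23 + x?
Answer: -243252386/8473 + 25064*√13817 ≈ 2.9175e+6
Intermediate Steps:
W(x) = 17/3 + x/3 (W(x) = -2 + (23 + x)/3 = -2 + (23/3 + x/3) = 17/3 + x/3)
X = √13817 ≈ 117.55
(X + 38821/(-33892))*(W(-59) + 25078) = (√13817 + 38821/(-33892))*((17/3 + (⅓)*(-59)) + 25078) = (√13817 + 38821*(-1/33892))*((17/3 - 59/3) + 25078) = (√13817 - 38821/33892)*(-14 + 25078) = (-38821/33892 + √13817)*25064 = -243252386/8473 + 25064*√13817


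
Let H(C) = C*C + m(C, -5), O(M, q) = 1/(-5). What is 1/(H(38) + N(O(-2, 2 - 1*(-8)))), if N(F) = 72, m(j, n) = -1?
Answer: 1/1515 ≈ 0.00066007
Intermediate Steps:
O(M, q) = -⅕
H(C) = -1 + C² (H(C) = C*C - 1 = C² - 1 = -1 + C²)
1/(H(38) + N(O(-2, 2 - 1*(-8)))) = 1/((-1 + 38²) + 72) = 1/((-1 + 1444) + 72) = 1/(1443 + 72) = 1/1515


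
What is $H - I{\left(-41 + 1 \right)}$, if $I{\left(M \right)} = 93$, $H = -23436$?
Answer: $-23529$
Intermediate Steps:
$H - I{\left(-41 + 1 \right)} = -23436 - 93 = -23529$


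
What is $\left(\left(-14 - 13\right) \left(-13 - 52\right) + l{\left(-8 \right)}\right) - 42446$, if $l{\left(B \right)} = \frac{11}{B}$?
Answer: $- \frac{325539}{8} \approx -40692.0$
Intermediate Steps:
$\left(\left(-14 - 13\right) \left(-13 - 52\right) + l{\left(-8 \right)}\right) - 42446 = \left(\left(-14 - 13\right) \left(-13 - 52\right) + \frac{11}{-8}\right) - 42446 = \left(\left(-14 - 13\right) \left(-65\right) + 11 \left(- \frac{1}{8}\right)\right) - 42446 = \left(\left(-27\right) \left(-65\right) - \frac{11}{8}\right) - 42446 = \left(1755 - \frac{11}{8}\right) - 42446 = \frac{14029}{8} - 42446 = - \frac{325539}{8}$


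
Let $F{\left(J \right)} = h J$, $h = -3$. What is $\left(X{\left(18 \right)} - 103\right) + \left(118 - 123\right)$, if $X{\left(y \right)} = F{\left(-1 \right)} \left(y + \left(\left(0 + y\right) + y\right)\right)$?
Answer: $54$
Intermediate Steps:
$F{\left(J \right)} = - 3 J$
$X{\left(y \right)} = 9 y$ ($X{\left(y \right)} = \left(-3\right) \left(-1\right) \left(y + \left(\left(0 + y\right) + y\right)\right) = 3 \left(y + \left(y + y\right)\right) = 3 \left(y + 2 y\right) = 3 \cdot 3 y = 9 y$)
$\left(X{\left(18 \right)} - 103\right) + \left(118 - 123\right) = \left(9 \cdot 18 - 103\right) + \left(118 - 123\right) = \left(162 - 103\right) - 5 = 59 - 5 = 54$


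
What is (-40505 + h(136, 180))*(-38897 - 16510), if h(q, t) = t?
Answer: 2234287275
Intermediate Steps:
(-40505 + h(136, 180))*(-38897 - 16510) = (-40505 + 180)*(-38897 - 16510) = -40325*(-55407) = 2234287275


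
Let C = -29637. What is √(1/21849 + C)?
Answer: 2*I*√3537018875847/21849 ≈ 172.15*I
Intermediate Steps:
√(1/21849 + C) = √(1/21849 - 29637) = √(-647538812/21849) = 2*I*√3537018875847/21849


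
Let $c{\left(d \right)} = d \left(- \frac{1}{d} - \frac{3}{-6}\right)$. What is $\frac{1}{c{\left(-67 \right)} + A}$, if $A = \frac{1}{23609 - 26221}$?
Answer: $- \frac{2612}{90115} \approx -0.028985$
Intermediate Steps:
$A = - \frac{1}{2612}$ ($A = \frac{1}{23609 - 26221} = \frac{1}{-2612} = - \frac{1}{2612} \approx -0.00038285$)
$c{\left(d \right)} = d \left(\frac{1}{2} - \frac{1}{d}\right)$ ($c{\left(d \right)} = d \left(- \frac{1}{d} - - \frac{1}{2}\right) = d \left(- \frac{1}{d} + \frac{1}{2}\right) = d \left(\frac{1}{2} - \frac{1}{d}\right)$)
$\frac{1}{c{\left(-67 \right)} + A} = \frac{1}{\left(-1 + \frac{1}{2} \left(-67\right)\right) - \frac{1}{2612}} = \frac{1}{\left(-1 - \frac{67}{2}\right) - \frac{1}{2612}} = \frac{1}{- \frac{69}{2} - \frac{1}{2612}} = \frac{1}{- \frac{90115}{2612}} = - \frac{2612}{90115}$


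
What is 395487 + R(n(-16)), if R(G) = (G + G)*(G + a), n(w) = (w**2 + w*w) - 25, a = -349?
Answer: 529899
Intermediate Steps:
n(w) = -25 + 2*w**2 (n(w) = (w**2 + w**2) - 25 = 2*w**2 - 25 = -25 + 2*w**2)
R(G) = 2*G*(-349 + G) (R(G) = (G + G)*(G - 349) = (2*G)*(-349 + G) = 2*G*(-349 + G))
395487 + R(n(-16)) = 395487 + 2*(-25 + 2*(-16)**2)*(-349 + (-25 + 2*(-16)**2)) = 395487 + 2*(-25 + 2*256)*(-349 + (-25 + 2*256)) = 395487 + 2*(-25 + 512)*(-349 + (-25 + 512)) = 395487 + 2*487*(-349 + 487) = 395487 + 2*487*138 = 395487 + 134412 = 529899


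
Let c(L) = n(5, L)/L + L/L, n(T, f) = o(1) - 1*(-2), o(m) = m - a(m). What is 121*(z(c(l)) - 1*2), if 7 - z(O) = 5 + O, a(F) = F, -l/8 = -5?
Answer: -2541/20 ≈ -127.05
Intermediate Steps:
l = 40 (l = -8*(-5) = 40)
o(m) = 0 (o(m) = m - m = 0)
n(T, f) = 2 (n(T, f) = 0 - 1*(-2) = 0 + 2 = 2)
c(L) = 1 + 2/L (c(L) = 2/L + L/L = 2/L + 1 = 1 + 2/L)
z(O) = 2 - O (z(O) = 7 - (5 + O) = 7 + (-5 - O) = 2 - O)
121*(z(c(l)) - 1*2) = 121*((2 - (2 + 40)/40) - 1*2) = 121*((2 - 42/40) - 2) = 121*((2 - 1*21/20) - 2) = 121*((2 - 21/20) - 2) = 121*(19/20 - 2) = 121*(-21/20) = -2541/20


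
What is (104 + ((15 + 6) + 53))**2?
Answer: 31684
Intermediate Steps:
(104 + ((15 + 6) + 53))**2 = (104 + (21 + 53))**2 = (104 + 74)**2 = 178**2 = 31684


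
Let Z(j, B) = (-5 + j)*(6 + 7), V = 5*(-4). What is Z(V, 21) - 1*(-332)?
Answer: 7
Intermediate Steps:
V = -20
Z(j, B) = -65 + 13*j (Z(j, B) = (-5 + j)*13 = -65 + 13*j)
Z(V, 21) - 1*(-332) = (-65 + 13*(-20)) - 1*(-332) = (-65 - 260) + 332 = -325 + 332 = 7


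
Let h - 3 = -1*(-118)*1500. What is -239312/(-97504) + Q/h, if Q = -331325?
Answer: 2268373/3894066 ≈ 0.58252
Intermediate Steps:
h = 177003 (h = 3 - 1*(-118)*1500 = 3 + 118*1500 = 3 + 177000 = 177003)
-239312/(-97504) + Q/h = -239312/(-97504) - 331325/177003 = -239312*(-1/97504) - 331325*1/177003 = 14957/6094 - 331325/177003 = 2268373/3894066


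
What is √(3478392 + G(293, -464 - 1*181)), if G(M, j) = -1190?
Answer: √3477202 ≈ 1864.7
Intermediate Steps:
√(3478392 + G(293, -464 - 1*181)) = √(3478392 - 1190) = √3477202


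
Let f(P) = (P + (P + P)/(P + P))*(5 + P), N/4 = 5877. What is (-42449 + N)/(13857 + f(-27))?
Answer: -403/307 ≈ -1.3127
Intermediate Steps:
N = 23508 (N = 4*5877 = 23508)
f(P) = (1 + P)*(5 + P) (f(P) = (P + (2*P)/((2*P)))*(5 + P) = (P + (2*P)*(1/(2*P)))*(5 + P) = (P + 1)*(5 + P) = (1 + P)*(5 + P))
(-42449 + N)/(13857 + f(-27)) = (-42449 + 23508)/(13857 + (5 + (-27)**2 + 6*(-27))) = -18941/(13857 + (5 + 729 - 162)) = -18941/(13857 + 572) = -18941/14429 = -18941*1/14429 = -403/307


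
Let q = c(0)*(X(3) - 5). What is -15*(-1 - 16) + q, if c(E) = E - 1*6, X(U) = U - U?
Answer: 285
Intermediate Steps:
X(U) = 0
c(E) = -6 + E (c(E) = E - 6 = -6 + E)
q = 30 (q = (-6 + 0)*(0 - 5) = -6*(-5) = 30)
-15*(-1 - 16) + q = -15*(-1 - 16) + 30 = -15*(-17) + 30 = 255 + 30 = 285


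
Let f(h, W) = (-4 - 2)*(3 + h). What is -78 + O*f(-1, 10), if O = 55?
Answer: -738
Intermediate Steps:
f(h, W) = -18 - 6*h (f(h, W) = -6*(3 + h) = -18 - 6*h)
-78 + O*f(-1, 10) = -78 + 55*(-18 - 6*(-1)) = -78 + 55*(-18 + 6) = -78 + 55*(-12) = -78 - 660 = -738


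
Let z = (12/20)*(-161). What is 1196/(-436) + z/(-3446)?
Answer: -5099123/1878070 ≈ -2.7151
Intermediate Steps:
z = -483/5 (z = (12*(1/20))*(-161) = (3/5)*(-161) = -483/5 ≈ -96.600)
1196/(-436) + z/(-3446) = 1196/(-436) - 483/5/(-3446) = 1196*(-1/436) - 483/5*(-1/3446) = -299/109 + 483/17230 = -5099123/1878070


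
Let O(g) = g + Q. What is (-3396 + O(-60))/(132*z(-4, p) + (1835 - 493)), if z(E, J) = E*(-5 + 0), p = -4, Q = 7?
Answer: -3449/3982 ≈ -0.86615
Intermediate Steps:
z(E, J) = -5*E (z(E, J) = E*(-5) = -5*E)
O(g) = 7 + g (O(g) = g + 7 = 7 + g)
(-3396 + O(-60))/(132*z(-4, p) + (1835 - 493)) = (-3396 + (7 - 60))/(132*(-5*(-4)) + (1835 - 493)) = (-3396 - 53)/(132*20 + 1342) = -3449/(2640 + 1342) = -3449/3982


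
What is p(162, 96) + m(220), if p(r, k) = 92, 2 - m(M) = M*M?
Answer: -48306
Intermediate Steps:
m(M) = 2 - M² (m(M) = 2 - M*M = 2 - M²)
p(162, 96) + m(220) = 92 + (2 - 1*220²) = 92 + (2 - 1*48400) = 92 + (2 - 48400) = 92 - 48398 = -48306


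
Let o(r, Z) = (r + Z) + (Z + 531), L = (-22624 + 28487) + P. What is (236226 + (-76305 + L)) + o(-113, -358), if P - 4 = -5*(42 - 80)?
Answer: 165680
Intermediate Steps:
P = 194 (P = 4 - 5*(42 - 80) = 4 - 5*(-38) = 4 + 190 = 194)
L = 6057 (L = (-22624 + 28487) + 194 = 5863 + 194 = 6057)
o(r, Z) = 531 + r + 2*Z (o(r, Z) = (Z + r) + (531 + Z) = 531 + r + 2*Z)
(236226 + (-76305 + L)) + o(-113, -358) = (236226 + (-76305 + 6057)) + (531 - 113 + 2*(-358)) = (236226 - 70248) + (531 - 113 - 716) = 165978 - 298 = 165680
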